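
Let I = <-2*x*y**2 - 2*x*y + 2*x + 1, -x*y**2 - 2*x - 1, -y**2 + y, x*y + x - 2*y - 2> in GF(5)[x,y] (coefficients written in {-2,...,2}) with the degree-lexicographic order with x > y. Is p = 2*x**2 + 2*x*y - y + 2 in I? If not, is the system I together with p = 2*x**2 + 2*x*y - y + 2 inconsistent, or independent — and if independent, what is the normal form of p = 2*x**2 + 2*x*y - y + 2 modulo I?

2*x**2 + 2*x*y - y + 2 lies in I (it reduces to 0).

First compute the reduced Gröbner basis of I by Buchberger's algorithm.
f_1 = -2*x*y**2 - 2*x*y + 2*x + 1, LT = x*y**2.
f_2 = -x*y**2 - 2*x - 1, LT = x*y**2.
f_3 = -y**2 + y, LT = y**2.
f_4 = x*y + x - 2*y - 2, LT = x*y.

S(f_1,f_2): lcm = x*y**2. S = x*y + 2*x + 1.
  reduce S modulo (f_1, f_2, f_3, f_4):
  remainder x + 2*y - 2 ≠ 0; add h_5 = x + 2*y - 2 to the basis.

S(f_1,f_4): lcm = x*y**2. S = 2*y**2 - x + 2*y + 2.
  reduce S modulo (f_1, f_2, f_3, f_4, h_5):
  remainder y ≠ 0; add h_6 = y to the basis.

The other S-polynomials (S(f_1,f_3), S(f_2,f_3), S(f_2,f_4), S(f_3,f_4), S(f_1,h_5), S(f_2,h_5), S(f_3,h_5), S(f_4,h_5), S(f_1,h_6), S(f_2,h_6), S(f_3,h_6), S(f_4,h_6), S(h_5,h_6)) all reduce to 0 modulo the current basis, so we have a Gröbner basis.
Inter-reduce: drop elements whose leading term is divisible by another's, tail-reduce, and make monic.
Reduced Gröbner basis: {x - 2, y}.
Label its elements g_1 = x - 2, g_2 = y.

Reduce p = 2*x**2 + 2*x*y - y + 2 modulo G:
  leading term x**2: subtract (2*x)·g_1 from 2*x**2 + 2*x*y - y + 2 → 2*x*y - x - y + 2
  leading term x*y: subtract (2*y)·g_1 from 2*x*y - x - y + 2 → -x - 2*y + 2
  leading term x: subtract (-1)·g_1 from -x - 2*y + 2 → -2*y
  leading term y: subtract (-2)·g_2 from -2*y → 0
  normal form = 0.
Since the normal form is 0, p ∈ I.

The remainder on division by a Gröbner basis is unique — it is the normal form.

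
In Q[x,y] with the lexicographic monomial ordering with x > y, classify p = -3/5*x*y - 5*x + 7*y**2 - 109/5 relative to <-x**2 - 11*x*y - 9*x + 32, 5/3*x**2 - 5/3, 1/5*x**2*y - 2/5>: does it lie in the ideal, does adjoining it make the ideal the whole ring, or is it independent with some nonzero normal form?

-3/5*x*y - 5*x + 7*y**2 - 109/5 lies in I (it reduces to 0).

First compute the reduced Gröbner basis of I by Buchberger's algorithm.
f_1 = -x**2 - 11*x*y - 9*x + 32, LT = x**2.
f_2 = 5/3*x**2 - 5/3, LT = x**2.
f_3 = 1/5*x**2*y - 2/5, LT = x**2*y.

S(f_1,f_2): lcm = x**2. S = 11*x*y + 9*x - 31.
  leading term x*y: no divisor's leading term divides it; move 11*x*y to the remainder.
  leading term x: no divisor's leading term divides it; move 9*x to the remainder.
  leading term 1: no divisor's leading term divides it; move -31 to the remainder.
  remainder 11*x*y + 9*x - 31 ≠ 0; add h_4 = 11*x*y + 9*x - 31 to the basis.

S(f_1,f_3): lcm = x**2*y. S = 11*x*y**2 + 9*x*y - 32*y + 2.
  leading term x*y**2: subtract (y)·h_4 from 11*x*y**2 + 9*x*y - 32*y + 2 → -y + 2
  leading term y: no divisor's leading term divides it; move -y to the remainder.
  leading term 1: no divisor's leading term divides it; move 2 to the remainder.
  remainder -y + 2 ≠ 0; add h_5 = -y + 2 to the basis.

S(f_1,h_4): lcm = x**2*y. S = -9/11*x**2 + 11*x*y**2 + 9*x*y + 31/11*x - 32*y.
  leading term x**2: subtract (9/11)·f_1 from -9/11*x**2 + 11*x*y**2 + 9*x*y + 31/11*x - 32*y → 11*x*y**2 + 18*x*y + 112/11*x - 32*y - 288/11
  leading term x*y**2: subtract (y)·h_4 from 11*x*y**2 + 18*x*y + 112/11*x - 32*y - 288/11 → 9*x*y + 112/11*x - y - 288/11
  leading term x*y: subtract (9/11)·h_4 from 9*x*y + 112/11*x - y - 288/11 → 31/11*x - y - 9/11
  leading term x: no divisor's leading term divides it; move 31/11*x to the remainder.
  leading term y: subtract (1)·h_5 from -y - 9/11 → -31/11
  leading term 1: no divisor's leading term divides it; move -31/11 to the remainder.
  remainder 31/11*x - 31/11 ≠ 0; add h_6 = 31/11*x - 31/11 to the basis.

The other S-polynomials (S(f_2,f_3), S(f_2,h_4), S(f_3,h_4), S(f_1,h_5), S(f_2,h_5), S(f_3,h_5), S(h_4,h_5), S(f_1,h_6), S(f_2,h_6), S(f_3,h_6), S(h_4,h_6), S(h_5,h_6)) all reduce to 0 modulo the current basis, so we have a Gröbner basis.
Inter-reduce: drop elements whose leading term is divisible by another's, tail-reduce, and make monic.
Reduced Gröbner basis: {x - 1, y - 2}.
Label its elements g_1 = x - 1, g_2 = y - 2.

Reduce p = -3/5*x*y - 5*x + 7*y**2 - 109/5 modulo G:
  leading term x*y: subtract (-3/5*y)·g_1 from -3/5*x*y - 5*x + 7*y**2 - 109/5 → -5*x + 7*y**2 - 3/5*y - 109/5
  leading term x: subtract (-5)·g_1 from -5*x + 7*y**2 - 3/5*y - 109/5 → 7*y**2 - 3/5*y - 134/5
  leading term y**2: subtract (7*y)·g_2 from 7*y**2 - 3/5*y - 134/5 → 67/5*y - 134/5
  leading term y: subtract (67/5)·g_2 from 67/5*y - 134/5 → 0
  normal form = 0.
Since the normal form is 0, p ∈ I.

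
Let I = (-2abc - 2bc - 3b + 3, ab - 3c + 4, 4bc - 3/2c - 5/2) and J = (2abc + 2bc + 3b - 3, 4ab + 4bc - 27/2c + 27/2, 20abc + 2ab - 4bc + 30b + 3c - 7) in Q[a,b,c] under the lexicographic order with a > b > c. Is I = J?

Yes, the ideals are equal.

For a fixed monomial order, each ideal has a unique reduced Gröbner basis; comparing bases decides equality.
Buchberger on the first generating set:
f_1 = -2abc - 2bc - 3b + 3, LT = abc.
f_2 = ab - 3c + 4, LT = ab.
f_3 = 4bc - 3/2c - 5/2, LT = bc.

S(f_1,f_2): lcm = abc. S = bc + 3/2b + 3c^2 - 4c - 3/2.
  reduce S modulo (f_1, f_2, f_3):
  remainder 3/2b + 3c^2 - 29/8c - 7/8 ≠ 0; add g_4 = 3/2b + 3c^2 - 29/8c - 7/8 to the basis.

S(f_1,f_3): lcm = abc. S = 3/8ac + 5/8a + bc + 3/2b - 3/2.
  reduce S modulo (f_1, f_2, f_3, g_4):
  remainder 3/8ac + 5/8a - 3c^2 + 4c ≠ 0; add g_5 = 3/8ac + 5/8a - 3c^2 + 4c to the basis.

S(f_1,g_4): lcm = abc. S = -2ac^3 + 29/12ac^2 + 7/12ac + bc + 3/2b - 3/2.
  reduce S modulo (f_1, f_2, f_3, g_4, g_5):
  remainder 15a - 16c^4 + 202/3c^3 - 409/3c^2 + 100c ≠ 0; add g_6 = 15a - 16c^4 + 202/3c^3 - 409/3c^2 + 100c to the basis.

S(f_2,g_4): lcm = ab. S = -2ac^2 + 29/12ac + 7/12a - 3c + 4.
  reduce S modulo (f_1, f_2, f_3, g_4, g_5, g_6):
  remainder -48/5c^4 + 122/5c^3 - 217/15c^2 - 13/3c + 4 ≠ 0; add g_7 = -48/5c^4 + 122/5c^3 - 217/15c^2 - 13/3c + 4 to the basis.

S(f_3,g_4): lcm = bc. S = -2c^3 + 29/12c^2 + 5/24c - 5/8.
  reduce S modulo (f_1, f_2, f_3, g_4, g_5, g_6, g_7):
  remainder -2c^3 + 29/12c^2 + 5/24c - 5/8 ≠ 0; add g_8 = -2c^3 + 29/12c^2 + 5/24c - 5/8 to the basis.

The other S-polynomials (S(f_2,f_3), S(f_1,g_5), S(f_2,g_5), S(f_3,g_5), S(g_4,g_5), S(f_1,g_6), S(f_2,g_6), S(f_3,g_6), S(g_4,g_6), S(g_5,g_6), S(f_1,g_7), S(f_2,g_7), S(f_3,g_7), S(g_4,g_7), S(g_5,g_7), S(g_6,g_7), S(f_1,g_8), S(f_2,g_8), S(f_3,g_8), S(g_4,g_8), S(g_5,g_8), S(g_6,g_8), S(g_7,g_8)) all reduce to 0 modulo the current basis, so we have a Gröbner basis.
Inter-reduce: drop elements whose leading term is divisible by another's, tail-reduce, and make monic.
Reduced Gröbner basis: {a - 16/3c^2 + 22/3c - 1, b + 2c^2 - 29/12c - 7/12, c^3 - 29/24c^2 - 5/48c + 5/16}.

Buchberger on the second generating set:
h_1 = 2abc + 2bc + 3b - 3, LT = abc.
h_2 = 4ab + 4bc - 27/2c + 27/2, LT = ab.
h_3 = 20abc + 2ab - 4bc + 30b + 3c - 7, LT = abc.

S(h_1,h_2): lcm = abc. S = -bc^2 + bc + 3/2b + 27/8c^2 - 27/8c - 3/2.
  reduce S modulo (h_1, h_2, h_3):
  remainder -bc^2 + bc + 3/2b + 27/8c^2 - 27/8c - 3/2 ≠ 0; add k_4 = -bc^2 + bc + 3/2b + 27/8c^2 - 27/8c - 3/2 to the basis.

S(h_1,h_3): lcm = abc. S = -1/10ab + 6/5bc - 3/20c - 23/20.
  reduce S modulo (h_1, h_2, h_3, k_4):
  remainder 13/10bc - 39/80c - 13/16 ≠ 0; add k_5 = 13/10bc - 39/80c - 13/16 to the basis.

S(h_1,k_4): lcm = abc^2. S = abc + 3/2ab + 27/8ac^2 - 27/8ac - 3/2a + bc^2 + 3/2bc - 3/2c.
  reduce S modulo (h_1, h_2, h_3, k_4, k_5):
  remainder 27/8ac^2 - 27/8ac - 3/2a + 27/8c^2 + 3/16c - 81/16 ≠ 0; add k_6 = 27/8ac^2 - 27/8ac - 3/2a + 27/8c^2 + 3/16c - 81/16 to the basis.

S(h_3,k_4): lcm = abc^2. S = 11/10abc + 3/2ab + 27/8ac^2 - 27/8ac - 3/2a - 1/5bc^2 + 3/2bc + 3/20c^2 - 7/20c.
  reduce S modulo (h_1, h_2, h_3, k_4, k_5, k_6):
  remainder -39/20b - 39/10c^2 + 377/80c + 91/80 ≠ 0; add k_7 = -39/20b - 39/10c^2 + 377/80c + 91/80 to the basis.

S(h_1,k_5): lcm = abc. S = 3/8ac + 5/8a + bc + 3/2b - 3/2.
  reduce S modulo (h_1, h_2, h_3, k_4, k_5, k_6, k_7):
  remainder 3/8ac + 5/8a - 3c^2 + 4c ≠ 0; add k_8 = 3/8ac + 5/8a - 3c^2 + 4c to the basis.

S(k_5,k_6): lcm = abc^2. S = abc + 4/9ab - 3/8ac^2 - 5/8ac - bc^2 - 1/18bc + 3/2b.
  reduce S modulo (h_1, h_2, h_3, k_4, k_5, k_6, k_7, k_8):
  remainder 3/2a - 8c^2 + 11c - 3/2 ≠ 0; add k_9 = 3/2a - 8c^2 + 11c - 3/2 to the basis.

S(h_1,k_7): lcm = abc. S = -2ac^3 + 29/12ac^2 + 7/12ac + bc + 3/2b - 3/2.
  reduce S modulo (h_1, h_2, h_3, k_4, k_5, k_6, k_7, k_8, k_9):
  remainder 2c^3 - 29/12c^2 - 5/24c + 5/8 ≠ 0; add k_10 = 2c^3 - 29/12c^2 - 5/24c + 5/8 to the basis.

The other S-polynomials (S(h_2,h_3), S(h_2,k_4), S(h_2,k_5), S(h_3,k_5), S(k_4,k_5), S(h_1,k_6), S(h_2,k_6), S(h_3,k_6), S(k_4,k_6), S(h_2,k_7), S(h_3,k_7), S(k_4,k_7), S(k_5,k_7), S(k_6,k_7), S(h_1,k_8), S(h_2,k_8), S(h_3,k_8), S(k_4,k_8), S(k_5,k_8), S(k_6,k_8), S(k_7,k_8), S(h_1,k_9), S(h_2,k_9), S(h_3,k_9), S(k_4,k_9), S(k_5,k_9), S(k_6,k_9), S(k_7,k_9), S(k_8,k_9), S(h_1,k_10), S(h_2,k_10), S(h_3,k_10), S(k_4,k_10), S(k_5,k_10), S(k_6,k_10), S(k_7,k_10), S(k_8,k_10), S(k_9,k_10)) all reduce to 0 modulo the current basis, so we have a Gröbner basis.
Inter-reduce: drop elements whose leading term is divisible by another's, tail-reduce, and make monic.
Reduced Gröbner basis: {a - 16/3c^2 + 22/3c - 1, b + 2c^2 - 29/12c - 7/12, c^3 - 29/24c^2 - 5/48c + 5/16}.

The two bases agree; hence the ideals are identical.
The choice of monomial ordering does not affect the verdict — as long as both bases are computed under the same ordering, their equality decides ideal equality.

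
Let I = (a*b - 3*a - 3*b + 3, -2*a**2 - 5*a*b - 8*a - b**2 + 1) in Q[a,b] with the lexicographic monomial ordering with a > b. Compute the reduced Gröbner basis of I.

f_1 = a*b - 3*a - 3*b + 3, LT = a*b.
f_2 = -2*a**2 - 5*a*b - 8*a - b**2 + 1, LT = a**2.

S(f_1,f_2): lcm = a**2*b. S = -3*a**2 - 5/2*a*b**2 - 7*a*b + 3*a - 1/2*b**3 + 1/2*b.
  leading term a**2: subtract (3/2)·f_2 from -3*a**2 - 5/2*a*b**2 - 7*a*b + 3*a - 1/2*b**3 + 1/2*b → -5/2*a*b**2 + 1/2*a*b + 15*a - 1/2*b**3 + 3/2*b**2 + 1/2*b - 3/2
  leading term a*b**2: subtract (-5/2*b)·f_1 from -5/2*a*b**2 + 1/2*a*b + 15*a - 1/2*b**3 + 3/2*b**2 + 1/2*b - 3/2 → -7*a*b + 15*a - 1/2*b**3 - 6*b**2 + 8*b - 3/2
  leading term a*b: subtract (-7)·f_1 from -7*a*b + 15*a - 1/2*b**3 - 6*b**2 + 8*b - 3/2 → -6*a - 1/2*b**3 - 6*b**2 - 13*b + 39/2
  leading term a: no divisor's leading term divides it; move -6*a to the remainder.
  leading term b**3: no divisor's leading term divides it; move -1/2*b**3 to the remainder.
  leading term b**2: no divisor's leading term divides it; move -6*b**2 to the remainder.
  leading term b: no divisor's leading term divides it; move -13*b to the remainder.
  leading term 1: no divisor's leading term divides it; move 39/2 to the remainder.
  remainder -6*a - 1/2*b**3 - 6*b**2 - 13*b + 39/2 ≠ 0; add g_3 = -6*a - 1/2*b**3 - 6*b**2 - 13*b + 39/2 to the basis.

S(f_1,g_3): lcm = a*b. S = -3*a - 1/12*b**4 - b**3 - 13/6*b**2 + 1/4*b + 3.
  leading term a: subtract (1/2)·g_3 from -3*a - 1/12*b**4 - b**3 - 13/6*b**2 + 1/4*b + 3 → -1/12*b**4 - 3/4*b**3 + 5/6*b**2 + 27/4*b - 27/4
  leading term b**4: no divisor's leading term divides it; move -1/12*b**4 to the remainder.
  leading term b**3: no divisor's leading term divides it; move -3/4*b**3 to the remainder.
  leading term b**2: no divisor's leading term divides it; move 5/6*b**2 to the remainder.
  leading term b: no divisor's leading term divides it; move 27/4*b to the remainder.
  leading term 1: no divisor's leading term divides it; move -27/4 to the remainder.
  remainder -1/12*b**4 - 3/4*b**3 + 5/6*b**2 + 27/4*b - 27/4 ≠ 0; add g_4 = -1/12*b**4 - 3/4*b**3 + 5/6*b**2 + 27/4*b - 27/4 to the basis.

S(f_2,g_3): lcm = a**2. S = -1/12*a*b**3 - a*b**2 + 1/3*a*b + 29/4*a + 1/2*b**2 - 1/2.
  leading term a*b**3: subtract (-1/12*b**2)·f_1 from -1/12*a*b**3 - a*b**2 + 1/3*a*b + 29/4*a + 1/2*b**2 - 1/2 → -5/4*a*b**2 + 1/3*a*b + 29/4*a - 1/4*b**3 + 3/4*b**2 - 1/2
  leading term a*b**2: subtract (-5/4*b)·f_1 from -5/4*a*b**2 + 1/3*a*b + 29/4*a - 1/4*b**3 + 3/4*b**2 - 1/2 → -41/12*a*b + 29/4*a - 1/4*b**3 - 3*b**2 + 15/4*b - 1/2
  leading term a*b: subtract (-41/12)·f_1 from -41/12*a*b + 29/4*a - 1/4*b**3 - 3*b**2 + 15/4*b - 1/2 → -3*a - 1/4*b**3 - 3*b**2 - 13/2*b + 39/4
  leading term a: subtract (1/2)·g_3 from -3*a - 1/4*b**3 - 3*b**2 - 13/2*b + 39/4 → 0
  remainder 0.

S(f_1,g_4): lcm = a*b**4. S = -12*a*b**3 + 10*a*b**2 + 81*a*b - 81*a - 3*b**4 + 3*b**3.
  leading term a*b**3: subtract (-12*b**2)·f_1 from -12*a*b**3 + 10*a*b**2 + 81*a*b - 81*a - 3*b**4 + 3*b**3 → -26*a*b**2 + 81*a*b - 81*a - 3*b**4 - 33*b**3 + 36*b**2
  leading term a*b**2: subtract (-26*b)·f_1 from -26*a*b**2 + 81*a*b - 81*a - 3*b**4 - 33*b**3 + 36*b**2 → 3*a*b - 81*a - 3*b**4 - 33*b**3 - 42*b**2 + 78*b
  leading term a*b: subtract (3)·f_1 from 3*a*b - 81*a - 3*b**4 - 33*b**3 - 42*b**2 + 78*b → -72*a - 3*b**4 - 33*b**3 - 42*b**2 + 87*b - 9
  leading term a: subtract (12)·g_3 from -72*a - 3*b**4 - 33*b**3 - 42*b**2 + 87*b - 9 → -3*b**4 - 27*b**3 + 30*b**2 + 243*b - 243
  leading term b**4: subtract (36)·g_4 from -3*b**4 - 27*b**3 + 30*b**2 + 243*b - 243 → 0
  remainder 0.

S(f_2,g_4): leading monomials are coprime, so the S-polynomial reduces to 0 (Buchberger's first criterion).
S(g_3,g_4): leading monomials are coprime, so the S-polynomial reduces to 0 (Buchberger's first criterion).
Every S-polynomial of the final basis reduces to 0, so we have a Gröbner basis.
Inter-reduce: drop elements whose leading term is divisible by another's, tail-reduce, and make monic.

G = {a + 1/12*b**3 + b**2 + 13/6*b - 13/4, b**4 + 9*b**3 - 10*b**2 - 81*b + 81}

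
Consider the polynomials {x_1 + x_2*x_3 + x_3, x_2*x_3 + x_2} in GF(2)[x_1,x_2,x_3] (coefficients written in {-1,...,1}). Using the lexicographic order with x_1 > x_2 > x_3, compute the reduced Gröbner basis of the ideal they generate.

G = {x_1 + x_2 + x_3, x_2*x_3 + x_2}

f_1 = x_1 + x_2*x_3 + x_3, LT = x_1.
f_2 = x_2*x_3 + x_2, LT = x_2*x_3.

S(f_1,f_2): leading monomials are coprime, so the S-polynomial reduces to 0 (Buchberger's first criterion).
Every S-polynomial of the final basis reduces to 0, so we have a Gröbner basis.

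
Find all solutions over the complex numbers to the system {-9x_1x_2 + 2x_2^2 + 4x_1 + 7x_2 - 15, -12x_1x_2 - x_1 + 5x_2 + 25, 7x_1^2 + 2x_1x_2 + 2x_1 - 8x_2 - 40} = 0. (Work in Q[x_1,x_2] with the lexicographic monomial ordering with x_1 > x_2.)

{(0, -5)}

Compute a lex Gröbner basis by Buchberger's algorithm.
f_1 = -9x_1x_2 + 4x_1 + 2x_2^2 + 7x_2 - 15, LT = x_1x_2.
f_2 = -12x_1x_2 - x_1 + 5x_2 + 25, LT = x_1x_2.
f_3 = 7x_1^2 + 2x_1x_2 + 2x_1 - 8x_2 - 40, LT = x_1^2.

S(f_1,f_2): lcm = x_1x_2. S = -19/36x_1 - 2/9x_2^2 - 13/36x_2 + 15/4.
  reduce S modulo (f_1, f_2, f_3):
  remainder -19/36x_1 - 2/9x_2^2 - 13/36x_2 + 15/4 ≠ 0; add h_4 = -19/36x_1 - 2/9x_2^2 - 13/36x_2 + 15/4 to the basis.

S(f_1,f_3): lcm = x_1^2x_2. S = -4/9x_1^2 - 32/63x_1x_2^2 - 67/63x_1x_2 + 5/3x_1 + 8/7x_2^2 + 40/7x_2.
  reduce S modulo (f_1, f_2, f_3, h_4):
  remainder -64/567x_2^3 - 82/1701x_2^2 + 808/189x_2 + 14410/1701 ≠ 0; add h_5 = -64/567x_2^3 - 82/1701x_2^2 + 808/189x_2 + 14410/1701 to the basis.

S(f_2,f_3): lcm = x_1^2x_2. S = 1/12x_1^2 - 2/7x_1x_2^2 - 59/84x_1x_2 - 25/12x_1 + 8/7x_2^2 + 40/7x_2.
  reduce S modulo (f_1, f_2, f_3, h_4, h_5):
  remainder 17285/9576x_2^2 + 3925/798x_2 - 196625/9576 ≠ 0; add h_6 = 17285/9576x_2^2 + 3925/798x_2 - 196625/9576 to the basis.

S(f_1,h_4): lcm = x_1x_2. S = -4/9x_1 - 8/19x_2^3 - 155/171x_2^2 + 1082/171x_2 + 5/3.
  reduce S modulo (f_1, f_2, f_3, h_4, h_5, h_6):
  remainder -515334/65683x_2 - 2576670/65683 ≠ 0; add h_7 = -515334/65683x_2 - 2576670/65683 to the basis.

The other S-polynomials (S(f_2,h_4), S(f_3,h_4), S(f_1,h_5), S(f_2,h_5), S(f_3,h_5), S(h_4,h_5), S(f_1,h_6), S(f_2,h_6), S(f_3,h_6), S(h_4,h_6), S(h_5,h_6), S(f_1,h_7), S(f_2,h_7), S(f_3,h_7), S(h_4,h_7), S(h_5,h_7), S(h_6,h_7)) all reduce to 0 modulo the current basis, so we have a Gröbner basis.
Inter-reduce: drop elements whose leading term is divisible by another's, tail-reduce, and make monic.
Reduced Gröbner basis: {x_1, x_2 + 5}.

Elimination: the polynomial x_2 + 5 lies in the elimination ideal for x_2, so x_2 ∈ {-5}. For each such x_2, the remaining basis elements (now univariate) give the rest of the solution.
  x_2 = -5: the earlier basis element becomes x_1 = 0, giving x_1 = 0 — point (0, -5).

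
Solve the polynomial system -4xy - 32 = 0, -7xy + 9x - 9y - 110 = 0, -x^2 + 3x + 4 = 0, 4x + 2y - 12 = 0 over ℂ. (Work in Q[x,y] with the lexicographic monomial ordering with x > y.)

Compute a lex Gröbner basis by Buchberger's algorithm.
f_1 = -4xy - 32, LT = xy.
f_2 = -7xy + 9x - 9y - 110, LT = xy.
f_3 = -x^2 + 3x + 4, LT = x^2.
f_4 = 4x + 2y - 12, LT = x.

S(f_1,f_2): lcm = xy. S = 9/7x - 9/7y - 54/7.
  leading term x: subtract (9/28)·f_4 from 9/7x - 9/7y - 54/7 → -27/14y - 27/7
  leading term y: no divisor's leading term divides it; move -27/14y to the remainder.
  leading term 1: no divisor's leading term divides it; move -27/7 to the remainder.
  remainder -27/14y - 27/7 ≠ 0; add h_5 = -27/14y - 27/7 to the basis.

The other S-polynomials (S(f_1,f_3), S(f_1,f_4), S(f_2,f_3), S(f_2,f_4), S(f_3,f_4), S(f_1,h_5), S(f_2,h_5), S(f_3,h_5), S(f_4,h_5)) all reduce to 0 modulo the current basis, so we have a Gröbner basis.
Inter-reduce: drop elements whose leading term is divisible by another's, tail-reduce, and make monic.
Reduced Gröbner basis: {x - 4, y + 2}.

The lex basis is triangular: the last element involves only y. Solving y + 2 = 0 gives y ∈ {-2}; substituting each value into the earlier elements determines the remaining variables.
  y = -2: the earlier basis element becomes x - 4 = 0, giving x = 4 — point (4, -2).
Each listed point satisfies every original equation (direct substitution).

{(4, -2)}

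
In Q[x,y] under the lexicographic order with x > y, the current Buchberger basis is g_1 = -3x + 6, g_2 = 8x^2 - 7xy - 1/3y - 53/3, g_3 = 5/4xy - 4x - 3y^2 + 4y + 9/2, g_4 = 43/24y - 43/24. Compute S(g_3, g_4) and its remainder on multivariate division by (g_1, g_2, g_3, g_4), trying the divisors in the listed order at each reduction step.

S(g_3, g_4) = -11/5x - 12/5y^2 + 16/5y + 18/5; remainder on division = 0.

lcm(LM(g_3), LM(g_4)) = xy.
S = (lcm/LT(g_3))·g_3 − (lcm/LT(g_4))·g_4 = -11/5x - 12/5y^2 + 16/5y + 18/5.
Reduce S modulo (g_1, g_2, g_3, g_4) in that order:
  leading term x: subtract (11/15)·g_1 from -11/5x - 12/5y^2 + 16/5y + 18/5 → -12/5y^2 + 16/5y - 4/5
  leading term y^2: subtract (-288/215y)·g_4 from -12/5y^2 + 16/5y - 4/5 → 4/5y - 4/5
  leading term y: subtract (96/215)·g_4 from 4/5y - 4/5 → 0
The remainder is 0, so this S-polynomial contributes no new basis element.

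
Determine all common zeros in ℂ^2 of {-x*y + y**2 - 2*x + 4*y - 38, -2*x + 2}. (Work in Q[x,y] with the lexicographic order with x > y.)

{(1, -8), (1, 5)}

Compute a lex Gröbner basis by Buchberger's algorithm.
f_1 = -x*y - 2*x + y**2 + 4*y - 38, LT = x*y.
f_2 = -2*x + 2, LT = x.

S(f_1,f_2): lcm = x*y. S = 2*x - y**2 - 3*y + 38.
  reduce S modulo (f_1, f_2):
  remainder -y**2 - 3*y + 40 ≠ 0; add h_3 = -y**2 - 3*y + 40 to the basis.

The other S-polynomials (S(f_1,h_3), S(f_2,h_3)) all reduce to 0 modulo the current basis, so we have a Gröbner basis.
Inter-reduce: drop elements whose leading term is divisible by another's, tail-reduce, and make monic.
Reduced Gröbner basis: {x - 1, y**2 + 3*y - 40}.

From the last basis element, y**2 + 3*y - 40 = 0, so y takes values in {-8, 5}. Each choice, substituted upward through the basis, yields the corresponding point(s) of the solution set.
  y = -8: the earlier basis element becomes x - 1 = 0, giving x = 1 — point (1, -8).
  y = 5: the earlier basis element becomes x - 1 = 0, giving x = 1 — point (1, 5).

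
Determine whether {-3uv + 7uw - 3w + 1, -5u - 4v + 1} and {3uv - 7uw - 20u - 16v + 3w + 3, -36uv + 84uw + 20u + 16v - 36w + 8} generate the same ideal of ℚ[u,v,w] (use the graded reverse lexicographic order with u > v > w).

Two ideals are equal iff their reduced Gröbner bases coincide (the reduced basis is unique for a fixed ordering).
Buchberger on the first generating set:
f_1 = -3uv + 7uw - 3w + 1, LT = uv.
f_2 = -5u - 4v + 1, LT = u.

S(f_1,f_2): lcm = uv. S = -⅘v² - 7/3uw + ⅕v + w - ⅓.
  reduce S modulo (f_1, f_2):
  remainder -⅘v² + 28/15vw + ⅕v + 8/15w - ⅓ ≠ 0; add g_3 = -⅘v² + 28/15vw + ⅕v + 8/15w - ⅓ to the basis.

The other S-polynomials (S(f_1,g_3), S(f_2,g_3)) all reduce to 0 modulo the current basis, so we have a Gröbner basis.
Inter-reduce: drop elements whose leading term is divisible by another's, tail-reduce, and make monic.
Reduced Gröbner basis: {v² - 7/3vw - ¼v - ⅔w + 5/12, u + ⅘v - ⅕}.

Buchberger on the second generating set:
h_1 = 3uv - 7uw - 20u - 16v + 3w + 3, LT = uv.
h_2 = -36uv + 84uw + 20u + 16v - 36w + 8, LT = uv.

S(h_1,h_2): lcm = uv. S = -55/9u - 44/9v + 11/9.
  reduce S modulo (h_1, h_2):
  remainder -55/9u - 44/9v + 11/9 ≠ 0; add k_3 = -55/9u - 44/9v + 11/9 to the basis.

S(h_1,k_3): lcm = uv. S = -⅘v² - 7/3uw - 20/3u - 77/15v + w + 1.
  reduce S modulo (h_1, h_2, k_3):
  remainder -⅘v² + 28/15vw + ⅕v + 8/15w - ⅓ ≠ 0; add k_4 = -⅘v² + 28/15vw + ⅕v + 8/15w - ⅓ to the basis.

The other S-polynomials (S(h_2,k_3), S(h_1,k_4), S(h_2,k_4), S(k_3,k_4)) all reduce to 0 modulo the current basis, so we have a Gröbner basis.
Inter-reduce: drop elements whose leading term is divisible by another's, tail-reduce, and make monic.
Reduced Gröbner basis: {v² - 7/3vw - ¼v - ⅔w + 5/12, u + ⅘v - ⅕}.

Same reduced basis, so the two generating sets span the same ideal.

Yes, the ideals are equal.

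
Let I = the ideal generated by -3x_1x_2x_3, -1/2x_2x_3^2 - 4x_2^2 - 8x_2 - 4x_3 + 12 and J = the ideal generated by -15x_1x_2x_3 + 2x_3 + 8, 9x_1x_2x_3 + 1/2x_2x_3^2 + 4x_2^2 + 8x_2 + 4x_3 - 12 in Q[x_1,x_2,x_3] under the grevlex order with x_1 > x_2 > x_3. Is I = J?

Since reduced Gröbner bases are canonical representatives of ideals under a given ordering, it suffices to compute and compare them.
Buchberger on the first generating set:
f_1 = -3x_1x_2x_3, LT = x_1x_2x_3.
f_2 = -1/2x_2x_3^2 - 4x_2^2 - 8x_2 - 4x_3 + 12, LT = x_2x_3^2.

S(f_1,f_2): lcm = x_1x_2x_3^2. S = -8x_1x_2^2 - 16x_1x_2 - 8x_1x_3 + 24x_1.
  leading term x_1x_2^2: no divisor's leading term divides it; move -8x_1x_2^2 to the remainder.
  leading term x_1x_2: no divisor's leading term divides it; move -16x_1x_2 to the remainder.
  leading term x_1x_3: no divisor's leading term divides it; move -8x_1x_3 to the remainder.
  leading term x_1: no divisor's leading term divides it; move 24x_1 to the remainder.
  remainder -8x_1x_2^2 - 16x_1x_2 - 8x_1x_3 + 24x_1 ≠ 0; add g_3 = -8x_1x_2^2 - 16x_1x_2 - 8x_1x_3 + 24x_1 to the basis.

S(f_1,g_3): lcm = x_1x_2^2x_3. S = -2x_1x_2x_3 - x_1x_3^2 + 3x_1x_3.
  leading term x_1x_2x_3: subtract (2/3)·f_1 from -2x_1x_2x_3 - x_1x_3^2 + 3x_1x_3 → -x_1x_3^2 + 3x_1x_3
  leading term x_1x_3^2: no divisor's leading term divides it; move -x_1x_3^2 to the remainder.
  leading term x_1x_3: no divisor's leading term divides it; move 3x_1x_3 to the remainder.
  remainder -x_1x_3^2 + 3x_1x_3 ≠ 0; add g_4 = -x_1x_3^2 + 3x_1x_3 to the basis.

The other S-polynomials (S(f_2,g_3), S(f_1,g_4), S(f_2,g_4), S(g_3,g_4)) all reduce to 0 modulo the current basis, so we have a Gröbner basis.
Inter-reduce: drop elements whose leading term is divisible by another's, tail-reduce, and make monic.
Reduced Gröbner basis: {x_1x_2^2 + 2x_1x_2 + x_1x_3 - 3x_1, x_1x_2x_3, x_1x_3^2 - 3x_1x_3, x_2x_3^2 + 8x_2^2 + 16x_2 + 8x_3 - 24}.

Buchberger on the second generating set:
h_1 = -15x_1x_2x_3 + 2x_3 + 8, LT = x_1x_2x_3.
h_2 = 9x_1x_2x_3 + 1/2x_2x_3^2 + 4x_2^2 + 8x_2 + 4x_3 - 12, LT = x_1x_2x_3.

S(h_1,h_2): lcm = x_1x_2x_3. S = -1/18x_2x_3^2 - 4/9x_2^2 - 8/9x_2 - 26/45x_3 + 4/5.
  leading term x_2x_3^2: no divisor's leading term divides it; move -1/18x_2x_3^2 to the remainder.
  leading term x_2^2: no divisor's leading term divides it; move -4/9x_2^2 to the remainder.
  leading term x_2: no divisor's leading term divides it; move -8/9x_2 to the remainder.
  leading term x_3: no divisor's leading term divides it; move -26/45x_3 to the remainder.
  leading term 1: no divisor's leading term divides it; move 4/5 to the remainder.
  remainder -1/18x_2x_3^2 - 4/9x_2^2 - 8/9x_2 - 26/45x_3 + 4/5 ≠ 0; add k_3 = -1/18x_2x_3^2 - 4/9x_2^2 - 8/9x_2 - 26/45x_3 + 4/5 to the basis.

S(h_1,k_3): lcm = x_1x_2x_3^2. S = -8x_1x_2^2 - 16x_1x_2 - 52/5x_1x_3 - 2/15x_3^2 + 72/5x_1 - 8/15x_3.
  leading term x_1x_2^2: no divisor's leading term divides it; move -8x_1x_2^2 to the remainder.
  leading term x_1x_2: no divisor's leading term divides it; move -16x_1x_2 to the remainder.
  leading term x_1x_3: no divisor's leading term divides it; move -52/5x_1x_3 to the remainder.
  leading term x_3^2: no divisor's leading term divides it; move -2/15x_3^2 to the remainder.
  leading term x_1: no divisor's leading term divides it; move 72/5x_1 to the remainder.
  leading term x_3: no divisor's leading term divides it; move -8/15x_3 to the remainder.
  remainder -8x_1x_2^2 - 16x_1x_2 - 52/5x_1x_3 - 2/15x_3^2 + 72/5x_1 - 8/15x_3 ≠ 0; add k_4 = -8x_1x_2^2 - 16x_1x_2 - 52/5x_1x_3 - 2/15x_3^2 + 72/5x_1 - 8/15x_3 to the basis.

S(h_1,k_4): lcm = x_1x_2^2x_3. S = -2x_1x_2x_3 - 13/10x_1x_3^2 - 1/60x_3^3 + 9/5x_1x_3 - 2/15x_2x_3 - 1/15x_3^2 - 8/15x_2.
  leading term x_1x_2x_3: subtract (2/15)·h_1 from -2x_1x_2x_3 - 13/10x_1x_3^2 - 1/60x_3^3 + 9/5x_1x_3 - 2/15x_2x_3 - 1/15x_3^2 - 8/15x_2 → -13/10x_1x_3^2 - 1/60x_3^3 + 9/5x_1x_3 - 2/15x_2x_3 - 1/15x_3^2 - 8/15x_2 - 4/15x_3 - 16/15
  leading term x_1x_3^2: no divisor's leading term divides it; move -13/10x_1x_3^2 to the remainder.
  leading term x_3^3: no divisor's leading term divides it; move -1/60x_3^3 to the remainder.
  leading term x_1x_3: no divisor's leading term divides it; move 9/5x_1x_3 to the remainder.
  leading term x_2x_3: no divisor's leading term divides it; move -2/15x_2x_3 to the remainder.
  leading term x_3^2: no divisor's leading term divides it; move -1/15x_3^2 to the remainder.
  leading term x_2: no divisor's leading term divides it; move -8/15x_2 to the remainder.
  leading term x_3: no divisor's leading term divides it; move -4/15x_3 to the remainder.
  leading term 1: no divisor's leading term divides it; move -16/15 to the remainder.
  remainder -13/10x_1x_3^2 - 1/60x_3^3 + 9/5x_1x_3 - 2/15x_2x_3 - 1/15x_3^2 - 8/15x_2 - 4/15x_3 - 16/15 ≠ 0; add k_5 = -13/10x_1x_3^2 - 1/60x_3^3 + 9/5x_1x_3 - 2/15x_2x_3 - 1/15x_3^2 - 8/15x_2 - 4/15x_3 - 16/15 to the basis.

The other S-polynomials (S(h_2,k_3), S(h_2,k_4), S(k_3,k_4), S(h_1,k_5), S(h_2,k_5), S(k_3,k_5), S(k_4,k_5)) all reduce to 0 modulo the current basis, so we have a Gröbner basis.
Inter-reduce: drop elements whose leading term is divisible by another's, tail-reduce, and make monic.
Reduced Gröbner basis: {x_1x_2^2 + 2x_1x_2 + 13/10x_1x_3 + 1/60x_3^2 - 9/5x_1 + 1/15x_3, x_1x_2x_3 - 2/15x_3 - 8/15, x_1x_3^2 + 1/78x_3^3 - 18/13x_1x_3 + 4/39x_2x_3 + 2/39x_3^2 + 16/39x_2 + 8/39x_3 + 32/39, x_2x_3^2 + 8x_2^2 + 16x_2 + 52/5x_3 - 72/5}.

Since the reduced bases disagree, the two ideals are not the same.

No, the ideals differ.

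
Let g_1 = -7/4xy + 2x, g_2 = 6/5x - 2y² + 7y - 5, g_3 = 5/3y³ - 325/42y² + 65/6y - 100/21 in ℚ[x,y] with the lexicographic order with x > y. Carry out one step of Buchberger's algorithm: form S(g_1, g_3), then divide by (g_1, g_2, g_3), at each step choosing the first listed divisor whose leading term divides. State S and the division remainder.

lcm(LM(g_1), LM(g_3)) = xy³.
S = (lcm/LT(g_1))·g_1 − (lcm/LT(g_3))·g_3 = 7/2xy² - 13/2xy + 20/7x.
Reduce S modulo (g_1, g_2, g_3) in that order:
  leading term xy²: subtract (-2y)·g_1 from 7/2xy² - 13/2xy + 20/7x → -5/2xy + 20/7x
  leading term xy: subtract (10/7)·g_1 from -5/2xy + 20/7x → 0
The remainder is 0, so this S-polynomial contributes no new basis element.

S(g_1, g_3) = 7/2xy² - 13/2xy + 20/7x; remainder on division = 0.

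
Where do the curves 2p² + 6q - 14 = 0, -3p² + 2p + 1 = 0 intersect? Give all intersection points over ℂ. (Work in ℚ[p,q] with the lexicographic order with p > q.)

{(1, 2), (-1/3, 62/27)}

Compute a lex Gröbner basis by Buchberger's algorithm.
f_1 = 2p² + 6q - 14, LT = p².
f_2 = -3p² + 2p + 1, LT = p².

S(f_1,f_2): lcm = p². S = ⅔p + 3q - 20/3.
  leading term p: no divisor's leading term divides it; move ⅔p to the remainder.
  leading term q: no divisor's leading term divides it; move 3q to the remainder.
  leading term 1: no divisor's leading term divides it; move -20/3 to the remainder.
  remainder ⅔p + 3q - 20/3 ≠ 0; add h_3 = ⅔p + 3q - 20/3 to the basis.

S(f_1,h_3): lcm = p². S = -9/2pq + 10p + 3q - 7.
  leading term pq: subtract (-27/4q)·h_3 from -9/2pq + 10p + 3q - 7 → 10p + 81/4q² - 42q - 7
  leading term p: subtract (15)·h_3 from 10p + 81/4q² - 42q - 7 → 81/4q² - 87q + 93
  leading term q²: no divisor's leading term divides it; move 81/4q² to the remainder.
  leading term q: no divisor's leading term divides it; move -87q to the remainder.
  leading term 1: no divisor's leading term divides it; move 93 to the remainder.
  remainder 81/4q² - 87q + 93 ≠ 0; add h_4 = 81/4q² - 87q + 93 to the basis.

The other S-polynomials (S(f_2,h_3), S(f_1,h_4), S(f_2,h_4), S(h_3,h_4)) all reduce to 0 modulo the current basis, so we have a Gröbner basis.
Inter-reduce: drop elements whose leading term is divisible by another's, tail-reduce, and make monic.
Reduced Gröbner basis: {p + 9/2q - 10, q² - 116/27q + 124/27}.

Elimination: the polynomial q² - 116/27q + 124/27 lies in the elimination ideal for q, so q ∈ {2, 62/27}. For each such q, the remaining basis elements (now univariate) give the rest of the solution.
  q = 2: the earlier basis element becomes p - 1 = 0, giving p = 1 — point (1, 2).
  q = 62/27: the earlier basis element becomes p + ⅓ = 0, giving p = -1/3 — point (-1/3, 62/27).
A lex Gröbner basis triangularizes the system, enabling back-substitution.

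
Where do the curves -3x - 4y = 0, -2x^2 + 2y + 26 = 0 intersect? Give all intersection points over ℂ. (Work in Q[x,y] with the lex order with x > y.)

{(13/4, -39/16), (-4, 3)}

Compute a lex Gröbner basis by Buchberger's algorithm.
f_1 = -3x - 4y, LT = x.
f_2 = -2x^2 + 2y + 26, LT = x^2.

S(f_1,f_2): lcm = x^2. S = 4/3xy + y + 13.
  leading term xy: subtract (-4/9y)·f_1 from 4/3xy + y + 13 → -16/9y^2 + y + 13
  leading term y^2: no divisor's leading term divides it; move -16/9y^2 to the remainder.
  leading term y: no divisor's leading term divides it; move y to the remainder.
  leading term 1: no divisor's leading term divides it; move 13 to the remainder.
  remainder -16/9y^2 + y + 13 ≠ 0; add h_3 = -16/9y^2 + y + 13 to the basis.

The other S-polynomials (S(f_1,h_3), S(f_2,h_3)) all reduce to 0 modulo the current basis, so we have a Gröbner basis.
Inter-reduce: drop elements whose leading term is divisible by another's, tail-reduce, and make monic.
Reduced Gröbner basis: {x + 4/3y, y^2 - 9/16y - 117/16}.

Since the basis is lex-ordered, y^2 - 9/16y - 117/16 is univariate in y. Its roots are {-39/16, 3}. Back-substituting each root into the other basis elements fixes the other coordinates.
  y = -39/16: the earlier basis element becomes x - 13/4 = 0, giving x = 13/4 — point (13/4, -39/16).
  y = 3: the earlier basis element becomes x + 4 = 0, giving x = -4 — point (-4, 3).
Check: every point annihilates each of the original generators.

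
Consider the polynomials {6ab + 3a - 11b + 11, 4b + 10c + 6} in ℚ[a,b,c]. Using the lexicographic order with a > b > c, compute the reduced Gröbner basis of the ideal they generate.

The reduced Gröbner basis is the canonical form of the ideal for this ordering.

f_1 = 6ab + 3a - 11b + 11, LT = ab.
f_2 = 4b + 10c + 6, LT = b.

S(f_1,f_2): lcm = ab. S = -5/2ac - a - 11/6b + 11/6.
  leading term ac: no divisor's leading term divides it; move -5/2ac to the remainder.
  leading term a: no divisor's leading term divides it; move -a to the remainder.
  leading term b: subtract (-11/24)·f_2 from -11/6b + 11/6 → 55/12c + 55/12
  leading term c: no divisor's leading term divides it; move 55/12c to the remainder.
  leading term 1: no divisor's leading term divides it; move 55/12 to the remainder.
  remainder -5/2ac - a + 55/12c + 55/12 ≠ 0; add g_3 = -5/2ac - a + 55/12c + 55/12 to the basis.

The other S-polynomials (S(f_1,g_3), S(f_2,g_3)) all reduce to 0 modulo the current basis, so we have a Gröbner basis.
Inter-reduce: drop elements whose leading term is divisible by another's, tail-reduce, and make monic.

G = {ac + ⅖a - 11/6c - 11/6, b + 5/2c + 3/2}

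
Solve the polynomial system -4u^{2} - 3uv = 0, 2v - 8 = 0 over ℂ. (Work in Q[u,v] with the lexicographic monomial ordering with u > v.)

{(-3, 4), (0, 4)}

Compute a lex Gröbner basis by Buchberger's algorithm.
f_1 = -4u^{2} - 3uv, LT = u^{2}.
f_2 = 2v - 8, LT = v.

The S-polynomials (S(f_1,f_2)) all reduce to 0 modulo the current basis, so we have a Gröbner basis.
Inter-reduce: drop elements whose leading term is divisible by another's, tail-reduce, and make monic.
Reduced Gröbner basis: {u^{2} + 3u, v - 4}.

Elimination: the polynomial v - 4 lies in the elimination ideal for v, so v ∈ {4}. For each such v, the remaining basis elements (now univariate) give the rest of the solution.
  v = 4: the earlier basis element becomes u^{2} + 3u = 0, giving u = -3, 0 — points (-3, 4), (0, 4).
Each listed point satisfies every original equation (direct substitution).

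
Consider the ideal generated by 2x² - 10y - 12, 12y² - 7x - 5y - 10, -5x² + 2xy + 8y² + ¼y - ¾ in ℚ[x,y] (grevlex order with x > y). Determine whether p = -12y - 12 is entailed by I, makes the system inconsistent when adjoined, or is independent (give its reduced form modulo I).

First compute the reduced Gröbner basis of I by Buchberger's algorithm.
f_1 = 2x² - 10y - 12, LT = x².
f_2 = 12y² - 7x - 5y - 10, LT = y².
f_3 = -5x² + 2xy + 8y² + ¼y - ¾, LT = x².

S(f_1,f_3): lcm = x². S = ⅖xy + 8/5y² - 99/20y - 123/20.
  reduce S modulo (f_1, f_2, f_3):
  remainder ⅖xy + 14/15x - 257/60y - 289/60 ≠ 0; add h_4 = ⅖xy + 14/15x - 257/60y - 289/60 to the basis.

S(f_1,h_4): lcm = x²y. S = -7/3x² + 257/24xy - 5y² + 289/24x - 6y.
  reduce S modulo (f_1, f_2, f_3, h_4):
  remainder -571/36x + 54673/576y + 63809/576 ≠ 0; add h_5 = -571/36x + 54673/576y + 63809/576 to the basis.

S(f_2,h_4): lcm = xy². S = -7/12x² - 11/4xy + 257/24y² - ⅚x + 289/24y.
  reduce S modulo (f_1, f_2, f_3, h_4, h_5):
  remainder 48179221/877056y + 48179221/877056 ≠ 0; add h_6 = 48179221/877056y + 48179221/877056 to the basis.

The other S-polynomials (S(f_1,f_2), S(f_2,f_3), S(f_3,h_4), S(f_1,h_5), S(f_2,h_5), S(f_3,h_5), S(h_4,h_5), S(f_1,h_6), S(f_2,h_6), S(f_3,h_6), S(h_4,h_6), S(h_5,h_6)) all reduce to 0 modulo the current basis, so we have a Gröbner basis.
Inter-reduce: drop elements whose leading term is divisible by another's, tail-reduce, and make monic.
Reduced Gröbner basis: {x - 1, y + 1}.
Label its elements g_1 = x - 1, g_2 = y + 1.

Reduce p = -12y - 12 modulo G:
  leading term y: subtract (-12)·g_2 from -12y - 12 → 0
  normal form = 0.
Since the normal form is 0, p ∈ I.

-12y - 12 lies in I (it reduces to 0).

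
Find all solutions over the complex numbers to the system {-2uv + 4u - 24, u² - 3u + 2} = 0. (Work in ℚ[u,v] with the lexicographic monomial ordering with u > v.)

{(1, -10), (2, -4)}

Compute a lex Gröbner basis by Buchberger's algorithm.
f_1 = -2uv + 4u - 24, LT = uv.
f_2 = u² - 3u + 2, LT = u².

S(f_1,f_2): lcm = u²v. S = -2u² + 3uv + 12u - 2v.
  leading term u²: subtract (-2)·f_2 from -2u² + 3uv + 12u - 2v → 3uv + 6u - 2v + 4
  leading term uv: subtract (-3/2)·f_1 from 3uv + 6u - 2v + 4 → 12u - 2v - 32
  leading term u: no divisor's leading term divides it; move 12u to the remainder.
  leading term v: no divisor's leading term divides it; move -2v to the remainder.
  leading term 1: no divisor's leading term divides it; move -32 to the remainder.
  remainder 12u - 2v - 32 ≠ 0; add h_3 = 12u - 2v - 32 to the basis.

S(f_1,h_3): lcm = uv. S = -2u + ⅙v² + 8/3v + 12.
  leading term u: subtract (-⅙)·h_3 from -2u + ⅙v² + 8/3v + 12 → ⅙v² + 7/3v + 20/3
  leading term v²: no divisor's leading term divides it; move ⅙v² to the remainder.
  leading term v: no divisor's leading term divides it; move 7/3v to the remainder.
  leading term 1: no divisor's leading term divides it; move 20/3 to the remainder.
  remainder ⅙v² + 7/3v + 20/3 ≠ 0; add h_4 = ⅙v² + 7/3v + 20/3 to the basis.

The other S-polynomials (S(f_2,h_3), S(f_1,h_4), S(f_2,h_4), S(h_3,h_4)) all reduce to 0 modulo the current basis, so we have a Gröbner basis.
Inter-reduce: drop elements whose leading term is divisible by another's, tail-reduce, and make monic.
Reduced Gröbner basis: {u - ⅙v - 8/3, v² + 14v + 40}.

Since the basis is lex-ordered, v² + 14v + 40 is univariate in v. Its roots are {-10, -4}. Back-substituting each root into the other basis elements fixes the other coordinates.
  v = -10: the earlier basis element becomes u - 1 = 0, giving u = 1 — point (1, -10).
  v = -4: the earlier basis element becomes u - 2 = 0, giving u = 2 — point (2, -4).
Each listed point satisfies every original equation (direct substitution).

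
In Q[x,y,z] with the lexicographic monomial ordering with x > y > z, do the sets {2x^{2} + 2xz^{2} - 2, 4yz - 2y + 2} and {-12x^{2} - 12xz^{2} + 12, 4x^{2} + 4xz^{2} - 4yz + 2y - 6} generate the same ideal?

Two ideals are equal iff their reduced Gröbner bases coincide (the reduced basis is unique for a fixed ordering).
Buchberger on the first generating set:
f_1 = 2x^{2} + 2xz^{2} - 2, LT = x^{2}.
f_2 = 4yz - 2y + 2, LT = yz.

The S-polynomials (S(f_1,f_2)) all reduce to 0 modulo the current basis, so we have a Gröbner basis.
Inter-reduce: drop elements whose leading term is divisible by another's, tail-reduce, and make monic.
Reduced Gröbner basis: {x^{2} + xz^{2} - 1, yz - \tfrac{1}{2}y + \tfrac{1}{2}}.

Buchberger on the second generating set:
h_1 = -12x^{2} - 12xz^{2} + 12, LT = x^{2}.
h_2 = 4x^{2} + 4xz^{2} - 4yz + 2y - 6, LT = x^{2}.

S(h_1,h_2): lcm = x^{2}. S = yz - \tfrac{1}{2}y + \tfrac{1}{2}.
  leading term yz: no divisor's leading term divides it; move yz to the remainder.
  leading term y: no divisor's leading term divides it; move -\tfrac{1}{2}y to the remainder.
  leading term 1: no divisor's leading term divides it; move \tfrac{1}{2} to the remainder.
  remainder yz - \tfrac{1}{2}y + \tfrac{1}{2} ≠ 0; add k_3 = yz - \tfrac{1}{2}y + \tfrac{1}{2} to the basis.

The other S-polynomials (S(h_1,k_3), S(h_2,k_3)) all reduce to 0 modulo the current basis, so we have a Gröbner basis.
Inter-reduce: drop elements whose leading term is divisible by another's, tail-reduce, and make monic.
Reduced Gröbner basis: {x^{2} + xz^{2} - 1, yz - \tfrac{1}{2}y + \tfrac{1}{2}}.

The two bases agree; hence the ideals are identical.

Yes, the ideals are equal.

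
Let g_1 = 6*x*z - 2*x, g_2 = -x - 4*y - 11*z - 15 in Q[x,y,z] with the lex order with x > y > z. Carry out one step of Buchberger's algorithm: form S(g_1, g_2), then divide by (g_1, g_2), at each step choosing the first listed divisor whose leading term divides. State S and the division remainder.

S(g_1, g_2) = -1/3*x - 4*y*z - 11*z**2 - 15*z; remainder on division = -4*y*z + 4/3*y - 11*z**2 - 34/3*z + 5.

lcm(LM(g_1), LM(g_2)) = x*z.
S = (lcm/LT(g_1))·g_1 − (lcm/LT(g_2))·g_2 = -1/3*x - 4*y*z - 11*z**2 - 15*z.
Reduce S modulo (g_1, g_2) in that order:
  leading term x: subtract (1/3)·g_2 from -1/3*x - 4*y*z - 11*z**2 - 15*z → -4*y*z + 4/3*y - 11*z**2 - 34/3*z + 5
  leading term y*z: no divisor's leading term divides it; move -4*y*z to the remainder.
  leading term y: no divisor's leading term divides it; move 4/3*y to the remainder.
  leading term z**2: no divisor's leading term divides it; move -11*z**2 to the remainder.
  leading term z: no divisor's leading term divides it; move -34/3*z to the remainder.
  leading term 1: no divisor's leading term divides it; move 5 to the remainder.
The remainder -4*y*z + 4/3*y - 11*z**2 - 34/3*z + 5 is nonzero, so it would be added as the next basis element.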